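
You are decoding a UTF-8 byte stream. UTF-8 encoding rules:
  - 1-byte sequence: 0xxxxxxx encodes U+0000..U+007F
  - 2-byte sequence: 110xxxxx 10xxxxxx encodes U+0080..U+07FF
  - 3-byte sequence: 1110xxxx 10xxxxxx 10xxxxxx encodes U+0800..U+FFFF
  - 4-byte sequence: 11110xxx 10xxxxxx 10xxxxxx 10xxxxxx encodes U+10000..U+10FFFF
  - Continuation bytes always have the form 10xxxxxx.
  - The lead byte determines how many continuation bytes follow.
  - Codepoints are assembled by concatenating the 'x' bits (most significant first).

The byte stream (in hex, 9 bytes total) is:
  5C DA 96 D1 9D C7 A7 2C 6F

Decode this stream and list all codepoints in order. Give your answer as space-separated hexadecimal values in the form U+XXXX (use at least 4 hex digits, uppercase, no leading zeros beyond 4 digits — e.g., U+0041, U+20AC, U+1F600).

Byte[0]=5C: 1-byte ASCII. cp=U+005C
Byte[1]=DA: 2-byte lead, need 1 cont bytes. acc=0x1A
Byte[2]=96: continuation. acc=(acc<<6)|0x16=0x696
Completed: cp=U+0696 (starts at byte 1)
Byte[3]=D1: 2-byte lead, need 1 cont bytes. acc=0x11
Byte[4]=9D: continuation. acc=(acc<<6)|0x1D=0x45D
Completed: cp=U+045D (starts at byte 3)
Byte[5]=C7: 2-byte lead, need 1 cont bytes. acc=0x7
Byte[6]=A7: continuation. acc=(acc<<6)|0x27=0x1E7
Completed: cp=U+01E7 (starts at byte 5)
Byte[7]=2C: 1-byte ASCII. cp=U+002C
Byte[8]=6F: 1-byte ASCII. cp=U+006F

Answer: U+005C U+0696 U+045D U+01E7 U+002C U+006F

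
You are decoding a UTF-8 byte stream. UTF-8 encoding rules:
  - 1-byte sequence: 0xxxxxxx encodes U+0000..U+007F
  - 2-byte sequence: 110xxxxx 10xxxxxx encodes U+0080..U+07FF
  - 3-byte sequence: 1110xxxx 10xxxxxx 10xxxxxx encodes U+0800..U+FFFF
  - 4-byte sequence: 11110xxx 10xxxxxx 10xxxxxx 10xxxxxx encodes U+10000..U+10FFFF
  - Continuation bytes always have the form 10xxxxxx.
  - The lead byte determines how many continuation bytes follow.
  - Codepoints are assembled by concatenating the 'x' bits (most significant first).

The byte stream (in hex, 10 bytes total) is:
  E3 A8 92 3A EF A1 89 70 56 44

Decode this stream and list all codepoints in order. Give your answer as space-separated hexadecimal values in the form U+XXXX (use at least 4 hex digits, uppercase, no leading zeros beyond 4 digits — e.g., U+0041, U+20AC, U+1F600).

Byte[0]=E3: 3-byte lead, need 2 cont bytes. acc=0x3
Byte[1]=A8: continuation. acc=(acc<<6)|0x28=0xE8
Byte[2]=92: continuation. acc=(acc<<6)|0x12=0x3A12
Completed: cp=U+3A12 (starts at byte 0)
Byte[3]=3A: 1-byte ASCII. cp=U+003A
Byte[4]=EF: 3-byte lead, need 2 cont bytes. acc=0xF
Byte[5]=A1: continuation. acc=(acc<<6)|0x21=0x3E1
Byte[6]=89: continuation. acc=(acc<<6)|0x09=0xF849
Completed: cp=U+F849 (starts at byte 4)
Byte[7]=70: 1-byte ASCII. cp=U+0070
Byte[8]=56: 1-byte ASCII. cp=U+0056
Byte[9]=44: 1-byte ASCII. cp=U+0044

Answer: U+3A12 U+003A U+F849 U+0070 U+0056 U+0044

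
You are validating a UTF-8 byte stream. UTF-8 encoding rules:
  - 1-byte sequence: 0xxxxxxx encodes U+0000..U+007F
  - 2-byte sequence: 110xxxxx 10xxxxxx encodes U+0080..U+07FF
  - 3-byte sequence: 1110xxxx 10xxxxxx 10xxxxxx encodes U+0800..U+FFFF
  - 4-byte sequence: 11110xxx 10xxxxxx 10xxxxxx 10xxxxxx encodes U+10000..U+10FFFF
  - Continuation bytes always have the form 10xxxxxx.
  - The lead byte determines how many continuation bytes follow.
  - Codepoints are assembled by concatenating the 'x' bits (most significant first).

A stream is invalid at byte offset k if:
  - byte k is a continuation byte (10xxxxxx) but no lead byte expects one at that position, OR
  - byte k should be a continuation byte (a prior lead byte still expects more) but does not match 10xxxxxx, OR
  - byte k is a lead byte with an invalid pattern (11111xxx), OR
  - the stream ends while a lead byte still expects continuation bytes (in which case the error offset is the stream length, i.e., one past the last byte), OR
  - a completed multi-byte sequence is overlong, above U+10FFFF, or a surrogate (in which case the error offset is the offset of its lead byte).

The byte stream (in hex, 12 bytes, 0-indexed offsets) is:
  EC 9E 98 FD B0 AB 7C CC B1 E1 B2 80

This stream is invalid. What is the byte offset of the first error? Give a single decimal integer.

Answer: 3

Derivation:
Byte[0]=EC: 3-byte lead, need 2 cont bytes. acc=0xC
Byte[1]=9E: continuation. acc=(acc<<6)|0x1E=0x31E
Byte[2]=98: continuation. acc=(acc<<6)|0x18=0xC798
Completed: cp=U+C798 (starts at byte 0)
Byte[3]=FD: INVALID lead byte (not 0xxx/110x/1110/11110)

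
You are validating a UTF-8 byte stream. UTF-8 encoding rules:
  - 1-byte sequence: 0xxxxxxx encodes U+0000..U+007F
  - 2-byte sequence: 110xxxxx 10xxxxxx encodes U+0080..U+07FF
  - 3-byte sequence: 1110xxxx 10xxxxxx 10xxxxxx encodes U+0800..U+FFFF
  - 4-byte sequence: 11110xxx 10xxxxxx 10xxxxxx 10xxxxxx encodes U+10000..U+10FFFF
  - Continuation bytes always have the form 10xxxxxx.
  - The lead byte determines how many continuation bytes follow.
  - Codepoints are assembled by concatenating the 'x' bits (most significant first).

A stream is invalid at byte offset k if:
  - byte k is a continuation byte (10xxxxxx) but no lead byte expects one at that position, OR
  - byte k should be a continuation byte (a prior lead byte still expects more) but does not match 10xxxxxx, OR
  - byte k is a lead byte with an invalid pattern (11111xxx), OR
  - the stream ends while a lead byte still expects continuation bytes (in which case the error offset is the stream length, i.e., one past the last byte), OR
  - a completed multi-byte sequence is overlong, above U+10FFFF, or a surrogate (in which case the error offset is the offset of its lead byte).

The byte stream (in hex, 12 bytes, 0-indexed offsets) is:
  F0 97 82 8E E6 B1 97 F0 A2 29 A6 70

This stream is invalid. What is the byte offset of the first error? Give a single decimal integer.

Answer: 9

Derivation:
Byte[0]=F0: 4-byte lead, need 3 cont bytes. acc=0x0
Byte[1]=97: continuation. acc=(acc<<6)|0x17=0x17
Byte[2]=82: continuation. acc=(acc<<6)|0x02=0x5C2
Byte[3]=8E: continuation. acc=(acc<<6)|0x0E=0x1708E
Completed: cp=U+1708E (starts at byte 0)
Byte[4]=E6: 3-byte lead, need 2 cont bytes. acc=0x6
Byte[5]=B1: continuation. acc=(acc<<6)|0x31=0x1B1
Byte[6]=97: continuation. acc=(acc<<6)|0x17=0x6C57
Completed: cp=U+6C57 (starts at byte 4)
Byte[7]=F0: 4-byte lead, need 3 cont bytes. acc=0x0
Byte[8]=A2: continuation. acc=(acc<<6)|0x22=0x22
Byte[9]=29: expected 10xxxxxx continuation. INVALID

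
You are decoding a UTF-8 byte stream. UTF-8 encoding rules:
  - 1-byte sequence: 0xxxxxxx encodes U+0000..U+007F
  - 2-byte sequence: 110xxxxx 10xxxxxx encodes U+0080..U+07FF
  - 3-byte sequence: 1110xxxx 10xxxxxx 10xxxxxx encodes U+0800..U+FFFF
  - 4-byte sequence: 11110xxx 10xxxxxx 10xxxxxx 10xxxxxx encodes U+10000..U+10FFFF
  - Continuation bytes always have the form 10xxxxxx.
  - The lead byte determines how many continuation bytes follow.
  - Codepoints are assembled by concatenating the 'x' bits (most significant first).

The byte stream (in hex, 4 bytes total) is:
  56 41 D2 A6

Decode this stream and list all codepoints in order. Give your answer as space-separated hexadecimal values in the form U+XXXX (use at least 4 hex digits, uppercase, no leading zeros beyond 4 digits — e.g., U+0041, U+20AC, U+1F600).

Byte[0]=56: 1-byte ASCII. cp=U+0056
Byte[1]=41: 1-byte ASCII. cp=U+0041
Byte[2]=D2: 2-byte lead, need 1 cont bytes. acc=0x12
Byte[3]=A6: continuation. acc=(acc<<6)|0x26=0x4A6
Completed: cp=U+04A6 (starts at byte 2)

Answer: U+0056 U+0041 U+04A6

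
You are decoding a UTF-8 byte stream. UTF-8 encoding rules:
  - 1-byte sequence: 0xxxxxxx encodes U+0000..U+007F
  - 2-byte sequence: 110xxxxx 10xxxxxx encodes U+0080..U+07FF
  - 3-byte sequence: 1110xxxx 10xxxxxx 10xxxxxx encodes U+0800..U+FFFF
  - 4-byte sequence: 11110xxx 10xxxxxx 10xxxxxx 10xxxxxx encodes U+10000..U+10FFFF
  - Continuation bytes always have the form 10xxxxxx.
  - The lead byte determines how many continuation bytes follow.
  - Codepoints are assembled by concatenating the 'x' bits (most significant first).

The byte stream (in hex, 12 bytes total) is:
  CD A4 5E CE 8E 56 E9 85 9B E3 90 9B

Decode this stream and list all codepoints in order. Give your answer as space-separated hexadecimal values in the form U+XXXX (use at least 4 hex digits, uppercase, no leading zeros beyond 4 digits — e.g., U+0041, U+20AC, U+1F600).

Answer: U+0364 U+005E U+038E U+0056 U+915B U+341B

Derivation:
Byte[0]=CD: 2-byte lead, need 1 cont bytes. acc=0xD
Byte[1]=A4: continuation. acc=(acc<<6)|0x24=0x364
Completed: cp=U+0364 (starts at byte 0)
Byte[2]=5E: 1-byte ASCII. cp=U+005E
Byte[3]=CE: 2-byte lead, need 1 cont bytes. acc=0xE
Byte[4]=8E: continuation. acc=(acc<<6)|0x0E=0x38E
Completed: cp=U+038E (starts at byte 3)
Byte[5]=56: 1-byte ASCII. cp=U+0056
Byte[6]=E9: 3-byte lead, need 2 cont bytes. acc=0x9
Byte[7]=85: continuation. acc=(acc<<6)|0x05=0x245
Byte[8]=9B: continuation. acc=(acc<<6)|0x1B=0x915B
Completed: cp=U+915B (starts at byte 6)
Byte[9]=E3: 3-byte lead, need 2 cont bytes. acc=0x3
Byte[10]=90: continuation. acc=(acc<<6)|0x10=0xD0
Byte[11]=9B: continuation. acc=(acc<<6)|0x1B=0x341B
Completed: cp=U+341B (starts at byte 9)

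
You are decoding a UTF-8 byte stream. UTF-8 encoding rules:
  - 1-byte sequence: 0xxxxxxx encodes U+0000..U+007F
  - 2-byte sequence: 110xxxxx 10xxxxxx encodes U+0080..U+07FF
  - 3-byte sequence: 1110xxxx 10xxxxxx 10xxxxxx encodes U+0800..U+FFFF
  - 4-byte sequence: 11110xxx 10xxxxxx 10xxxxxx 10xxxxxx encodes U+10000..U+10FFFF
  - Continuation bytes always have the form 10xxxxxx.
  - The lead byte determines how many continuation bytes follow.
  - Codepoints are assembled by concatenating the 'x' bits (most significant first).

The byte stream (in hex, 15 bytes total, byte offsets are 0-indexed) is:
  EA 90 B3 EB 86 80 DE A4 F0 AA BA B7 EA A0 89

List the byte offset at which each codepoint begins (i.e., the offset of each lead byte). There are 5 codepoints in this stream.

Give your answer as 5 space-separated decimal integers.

Byte[0]=EA: 3-byte lead, need 2 cont bytes. acc=0xA
Byte[1]=90: continuation. acc=(acc<<6)|0x10=0x290
Byte[2]=B3: continuation. acc=(acc<<6)|0x33=0xA433
Completed: cp=U+A433 (starts at byte 0)
Byte[3]=EB: 3-byte lead, need 2 cont bytes. acc=0xB
Byte[4]=86: continuation. acc=(acc<<6)|0x06=0x2C6
Byte[5]=80: continuation. acc=(acc<<6)|0x00=0xB180
Completed: cp=U+B180 (starts at byte 3)
Byte[6]=DE: 2-byte lead, need 1 cont bytes. acc=0x1E
Byte[7]=A4: continuation. acc=(acc<<6)|0x24=0x7A4
Completed: cp=U+07A4 (starts at byte 6)
Byte[8]=F0: 4-byte lead, need 3 cont bytes. acc=0x0
Byte[9]=AA: continuation. acc=(acc<<6)|0x2A=0x2A
Byte[10]=BA: continuation. acc=(acc<<6)|0x3A=0xABA
Byte[11]=B7: continuation. acc=(acc<<6)|0x37=0x2AEB7
Completed: cp=U+2AEB7 (starts at byte 8)
Byte[12]=EA: 3-byte lead, need 2 cont bytes. acc=0xA
Byte[13]=A0: continuation. acc=(acc<<6)|0x20=0x2A0
Byte[14]=89: continuation. acc=(acc<<6)|0x09=0xA809
Completed: cp=U+A809 (starts at byte 12)

Answer: 0 3 6 8 12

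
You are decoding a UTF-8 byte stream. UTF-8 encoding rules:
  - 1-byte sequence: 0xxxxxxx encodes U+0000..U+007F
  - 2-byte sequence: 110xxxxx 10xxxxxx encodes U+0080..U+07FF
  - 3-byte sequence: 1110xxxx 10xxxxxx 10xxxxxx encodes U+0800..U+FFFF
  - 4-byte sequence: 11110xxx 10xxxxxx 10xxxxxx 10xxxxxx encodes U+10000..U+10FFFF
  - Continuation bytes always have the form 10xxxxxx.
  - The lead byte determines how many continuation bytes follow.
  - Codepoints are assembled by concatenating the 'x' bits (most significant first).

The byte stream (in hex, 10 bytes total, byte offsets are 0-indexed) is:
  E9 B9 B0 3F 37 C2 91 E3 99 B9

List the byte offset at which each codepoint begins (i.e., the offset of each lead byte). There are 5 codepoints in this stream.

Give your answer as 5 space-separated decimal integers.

Byte[0]=E9: 3-byte lead, need 2 cont bytes. acc=0x9
Byte[1]=B9: continuation. acc=(acc<<6)|0x39=0x279
Byte[2]=B0: continuation. acc=(acc<<6)|0x30=0x9E70
Completed: cp=U+9E70 (starts at byte 0)
Byte[3]=3F: 1-byte ASCII. cp=U+003F
Byte[4]=37: 1-byte ASCII. cp=U+0037
Byte[5]=C2: 2-byte lead, need 1 cont bytes. acc=0x2
Byte[6]=91: continuation. acc=(acc<<6)|0x11=0x91
Completed: cp=U+0091 (starts at byte 5)
Byte[7]=E3: 3-byte lead, need 2 cont bytes. acc=0x3
Byte[8]=99: continuation. acc=(acc<<6)|0x19=0xD9
Byte[9]=B9: continuation. acc=(acc<<6)|0x39=0x3679
Completed: cp=U+3679 (starts at byte 7)

Answer: 0 3 4 5 7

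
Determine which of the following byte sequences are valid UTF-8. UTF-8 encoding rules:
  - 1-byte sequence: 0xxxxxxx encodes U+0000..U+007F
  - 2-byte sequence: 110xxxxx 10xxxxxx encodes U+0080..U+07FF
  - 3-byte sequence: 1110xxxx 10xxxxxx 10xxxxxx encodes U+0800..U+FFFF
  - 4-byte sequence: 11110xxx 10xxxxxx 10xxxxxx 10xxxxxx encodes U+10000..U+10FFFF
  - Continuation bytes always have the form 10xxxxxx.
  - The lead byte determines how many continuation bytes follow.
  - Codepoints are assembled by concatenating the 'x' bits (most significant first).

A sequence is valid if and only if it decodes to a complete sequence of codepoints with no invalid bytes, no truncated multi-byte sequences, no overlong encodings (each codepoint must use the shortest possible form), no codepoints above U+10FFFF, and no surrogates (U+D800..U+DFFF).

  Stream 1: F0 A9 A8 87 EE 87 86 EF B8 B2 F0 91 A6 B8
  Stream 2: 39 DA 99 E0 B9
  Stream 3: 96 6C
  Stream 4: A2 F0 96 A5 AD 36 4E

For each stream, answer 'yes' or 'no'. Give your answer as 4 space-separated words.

Stream 1: decodes cleanly. VALID
Stream 2: error at byte offset 5. INVALID
Stream 3: error at byte offset 0. INVALID
Stream 4: error at byte offset 0. INVALID

Answer: yes no no no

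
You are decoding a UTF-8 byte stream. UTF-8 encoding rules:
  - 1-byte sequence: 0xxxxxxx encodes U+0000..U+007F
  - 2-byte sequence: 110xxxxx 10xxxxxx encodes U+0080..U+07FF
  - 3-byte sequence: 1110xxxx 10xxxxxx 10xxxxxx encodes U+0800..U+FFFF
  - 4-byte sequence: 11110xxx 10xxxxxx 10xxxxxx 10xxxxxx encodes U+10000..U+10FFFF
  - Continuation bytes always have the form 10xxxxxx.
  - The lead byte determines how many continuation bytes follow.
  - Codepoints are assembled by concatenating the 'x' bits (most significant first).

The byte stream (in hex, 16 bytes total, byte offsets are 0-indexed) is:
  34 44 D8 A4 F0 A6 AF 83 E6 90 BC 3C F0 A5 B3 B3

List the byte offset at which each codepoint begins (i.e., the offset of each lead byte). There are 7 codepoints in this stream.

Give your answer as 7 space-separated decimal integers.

Answer: 0 1 2 4 8 11 12

Derivation:
Byte[0]=34: 1-byte ASCII. cp=U+0034
Byte[1]=44: 1-byte ASCII. cp=U+0044
Byte[2]=D8: 2-byte lead, need 1 cont bytes. acc=0x18
Byte[3]=A4: continuation. acc=(acc<<6)|0x24=0x624
Completed: cp=U+0624 (starts at byte 2)
Byte[4]=F0: 4-byte lead, need 3 cont bytes. acc=0x0
Byte[5]=A6: continuation. acc=(acc<<6)|0x26=0x26
Byte[6]=AF: continuation. acc=(acc<<6)|0x2F=0x9AF
Byte[7]=83: continuation. acc=(acc<<6)|0x03=0x26BC3
Completed: cp=U+26BC3 (starts at byte 4)
Byte[8]=E6: 3-byte lead, need 2 cont bytes. acc=0x6
Byte[9]=90: continuation. acc=(acc<<6)|0x10=0x190
Byte[10]=BC: continuation. acc=(acc<<6)|0x3C=0x643C
Completed: cp=U+643C (starts at byte 8)
Byte[11]=3C: 1-byte ASCII. cp=U+003C
Byte[12]=F0: 4-byte lead, need 3 cont bytes. acc=0x0
Byte[13]=A5: continuation. acc=(acc<<6)|0x25=0x25
Byte[14]=B3: continuation. acc=(acc<<6)|0x33=0x973
Byte[15]=B3: continuation. acc=(acc<<6)|0x33=0x25CF3
Completed: cp=U+25CF3 (starts at byte 12)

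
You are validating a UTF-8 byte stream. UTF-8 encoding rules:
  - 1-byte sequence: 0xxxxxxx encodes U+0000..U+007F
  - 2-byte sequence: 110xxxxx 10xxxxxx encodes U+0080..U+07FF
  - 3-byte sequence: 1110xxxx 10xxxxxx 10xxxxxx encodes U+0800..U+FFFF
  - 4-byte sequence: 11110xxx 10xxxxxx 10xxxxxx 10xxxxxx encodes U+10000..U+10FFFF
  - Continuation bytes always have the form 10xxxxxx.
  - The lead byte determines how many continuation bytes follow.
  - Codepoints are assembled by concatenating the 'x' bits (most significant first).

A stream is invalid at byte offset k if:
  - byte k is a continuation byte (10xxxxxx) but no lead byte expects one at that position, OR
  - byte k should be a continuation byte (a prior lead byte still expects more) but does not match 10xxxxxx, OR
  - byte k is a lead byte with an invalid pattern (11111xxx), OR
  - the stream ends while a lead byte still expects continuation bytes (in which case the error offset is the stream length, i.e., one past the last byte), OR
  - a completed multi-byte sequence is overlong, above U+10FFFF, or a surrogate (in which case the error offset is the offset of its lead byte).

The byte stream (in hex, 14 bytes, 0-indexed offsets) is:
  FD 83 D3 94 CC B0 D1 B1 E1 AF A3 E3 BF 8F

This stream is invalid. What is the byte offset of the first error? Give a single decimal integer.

Answer: 0

Derivation:
Byte[0]=FD: INVALID lead byte (not 0xxx/110x/1110/11110)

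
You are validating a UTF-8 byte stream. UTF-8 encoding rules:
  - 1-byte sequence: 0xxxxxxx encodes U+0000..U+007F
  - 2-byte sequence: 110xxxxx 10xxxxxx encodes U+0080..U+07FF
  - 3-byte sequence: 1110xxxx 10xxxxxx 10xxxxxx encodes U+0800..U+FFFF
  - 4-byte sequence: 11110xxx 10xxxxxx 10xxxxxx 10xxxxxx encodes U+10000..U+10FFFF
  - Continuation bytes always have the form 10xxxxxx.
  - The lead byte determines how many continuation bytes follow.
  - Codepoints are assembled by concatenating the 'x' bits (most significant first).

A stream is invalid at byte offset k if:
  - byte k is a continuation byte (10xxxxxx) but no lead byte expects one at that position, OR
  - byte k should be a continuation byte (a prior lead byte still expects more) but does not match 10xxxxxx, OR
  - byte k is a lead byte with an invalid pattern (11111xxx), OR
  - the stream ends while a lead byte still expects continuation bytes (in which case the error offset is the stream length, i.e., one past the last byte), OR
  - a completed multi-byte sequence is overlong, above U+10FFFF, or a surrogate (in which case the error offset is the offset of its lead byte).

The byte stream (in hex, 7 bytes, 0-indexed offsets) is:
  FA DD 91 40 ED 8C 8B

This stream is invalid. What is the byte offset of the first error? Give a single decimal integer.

Byte[0]=FA: INVALID lead byte (not 0xxx/110x/1110/11110)

Answer: 0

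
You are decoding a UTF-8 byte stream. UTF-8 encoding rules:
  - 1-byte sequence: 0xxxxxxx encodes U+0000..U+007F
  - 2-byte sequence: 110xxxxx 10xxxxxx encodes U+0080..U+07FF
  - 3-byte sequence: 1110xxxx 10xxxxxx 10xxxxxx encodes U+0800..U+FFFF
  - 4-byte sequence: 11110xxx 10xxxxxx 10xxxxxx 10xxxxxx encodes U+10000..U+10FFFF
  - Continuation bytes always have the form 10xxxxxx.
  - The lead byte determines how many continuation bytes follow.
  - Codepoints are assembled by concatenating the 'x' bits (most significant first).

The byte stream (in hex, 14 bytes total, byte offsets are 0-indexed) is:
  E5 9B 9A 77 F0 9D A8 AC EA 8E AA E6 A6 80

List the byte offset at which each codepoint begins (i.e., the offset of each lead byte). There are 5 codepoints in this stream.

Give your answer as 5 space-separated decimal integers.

Byte[0]=E5: 3-byte lead, need 2 cont bytes. acc=0x5
Byte[1]=9B: continuation. acc=(acc<<6)|0x1B=0x15B
Byte[2]=9A: continuation. acc=(acc<<6)|0x1A=0x56DA
Completed: cp=U+56DA (starts at byte 0)
Byte[3]=77: 1-byte ASCII. cp=U+0077
Byte[4]=F0: 4-byte lead, need 3 cont bytes. acc=0x0
Byte[5]=9D: continuation. acc=(acc<<6)|0x1D=0x1D
Byte[6]=A8: continuation. acc=(acc<<6)|0x28=0x768
Byte[7]=AC: continuation. acc=(acc<<6)|0x2C=0x1DA2C
Completed: cp=U+1DA2C (starts at byte 4)
Byte[8]=EA: 3-byte lead, need 2 cont bytes. acc=0xA
Byte[9]=8E: continuation. acc=(acc<<6)|0x0E=0x28E
Byte[10]=AA: continuation. acc=(acc<<6)|0x2A=0xA3AA
Completed: cp=U+A3AA (starts at byte 8)
Byte[11]=E6: 3-byte lead, need 2 cont bytes. acc=0x6
Byte[12]=A6: continuation. acc=(acc<<6)|0x26=0x1A6
Byte[13]=80: continuation. acc=(acc<<6)|0x00=0x6980
Completed: cp=U+6980 (starts at byte 11)

Answer: 0 3 4 8 11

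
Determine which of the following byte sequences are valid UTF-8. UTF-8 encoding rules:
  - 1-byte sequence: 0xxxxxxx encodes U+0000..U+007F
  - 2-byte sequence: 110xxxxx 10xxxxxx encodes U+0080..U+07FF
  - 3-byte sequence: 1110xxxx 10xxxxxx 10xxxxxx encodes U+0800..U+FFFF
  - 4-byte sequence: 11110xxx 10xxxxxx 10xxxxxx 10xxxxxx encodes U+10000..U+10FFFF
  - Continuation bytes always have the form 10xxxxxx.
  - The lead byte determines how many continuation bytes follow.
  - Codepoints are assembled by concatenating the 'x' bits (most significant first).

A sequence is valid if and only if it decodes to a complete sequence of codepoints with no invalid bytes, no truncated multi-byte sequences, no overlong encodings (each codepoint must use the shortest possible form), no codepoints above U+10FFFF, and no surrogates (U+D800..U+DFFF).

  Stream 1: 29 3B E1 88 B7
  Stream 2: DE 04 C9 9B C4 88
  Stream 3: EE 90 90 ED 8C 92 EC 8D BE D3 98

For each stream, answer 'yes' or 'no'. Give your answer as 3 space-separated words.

Answer: yes no yes

Derivation:
Stream 1: decodes cleanly. VALID
Stream 2: error at byte offset 1. INVALID
Stream 3: decodes cleanly. VALID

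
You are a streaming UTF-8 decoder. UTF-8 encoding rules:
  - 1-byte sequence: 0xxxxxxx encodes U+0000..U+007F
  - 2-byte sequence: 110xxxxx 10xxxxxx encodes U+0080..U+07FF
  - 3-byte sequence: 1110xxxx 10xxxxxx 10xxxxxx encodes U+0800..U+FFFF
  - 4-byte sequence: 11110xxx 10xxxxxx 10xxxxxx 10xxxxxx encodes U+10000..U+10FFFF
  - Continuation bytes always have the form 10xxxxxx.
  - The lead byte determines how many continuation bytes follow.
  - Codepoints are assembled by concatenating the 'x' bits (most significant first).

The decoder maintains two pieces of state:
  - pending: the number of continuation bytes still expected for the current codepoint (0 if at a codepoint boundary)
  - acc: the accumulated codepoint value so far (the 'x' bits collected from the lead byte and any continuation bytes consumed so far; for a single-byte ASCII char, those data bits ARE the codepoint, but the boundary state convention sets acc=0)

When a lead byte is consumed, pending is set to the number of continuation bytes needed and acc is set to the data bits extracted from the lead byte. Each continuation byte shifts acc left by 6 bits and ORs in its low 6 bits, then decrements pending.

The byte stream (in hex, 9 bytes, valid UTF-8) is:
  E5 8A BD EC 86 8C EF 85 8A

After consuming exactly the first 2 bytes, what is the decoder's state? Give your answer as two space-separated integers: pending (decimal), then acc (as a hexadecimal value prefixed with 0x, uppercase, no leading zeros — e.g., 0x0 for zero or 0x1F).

Answer: 1 0x14A

Derivation:
Byte[0]=E5: 3-byte lead. pending=2, acc=0x5
Byte[1]=8A: continuation. acc=(acc<<6)|0x0A=0x14A, pending=1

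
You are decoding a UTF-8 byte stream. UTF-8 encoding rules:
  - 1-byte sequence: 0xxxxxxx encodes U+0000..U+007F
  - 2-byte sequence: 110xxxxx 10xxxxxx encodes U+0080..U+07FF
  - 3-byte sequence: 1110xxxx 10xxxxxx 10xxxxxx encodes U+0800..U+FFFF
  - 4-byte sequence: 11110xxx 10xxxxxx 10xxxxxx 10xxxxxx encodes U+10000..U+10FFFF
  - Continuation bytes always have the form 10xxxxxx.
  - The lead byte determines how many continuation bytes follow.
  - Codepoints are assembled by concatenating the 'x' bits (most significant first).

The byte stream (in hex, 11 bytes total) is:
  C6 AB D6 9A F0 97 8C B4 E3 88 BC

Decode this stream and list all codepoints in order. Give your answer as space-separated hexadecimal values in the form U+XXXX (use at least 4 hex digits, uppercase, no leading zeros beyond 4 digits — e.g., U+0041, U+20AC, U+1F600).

Answer: U+01AB U+059A U+17334 U+323C

Derivation:
Byte[0]=C6: 2-byte lead, need 1 cont bytes. acc=0x6
Byte[1]=AB: continuation. acc=(acc<<6)|0x2B=0x1AB
Completed: cp=U+01AB (starts at byte 0)
Byte[2]=D6: 2-byte lead, need 1 cont bytes. acc=0x16
Byte[3]=9A: continuation. acc=(acc<<6)|0x1A=0x59A
Completed: cp=U+059A (starts at byte 2)
Byte[4]=F0: 4-byte lead, need 3 cont bytes. acc=0x0
Byte[5]=97: continuation. acc=(acc<<6)|0x17=0x17
Byte[6]=8C: continuation. acc=(acc<<6)|0x0C=0x5CC
Byte[7]=B4: continuation. acc=(acc<<6)|0x34=0x17334
Completed: cp=U+17334 (starts at byte 4)
Byte[8]=E3: 3-byte lead, need 2 cont bytes. acc=0x3
Byte[9]=88: continuation. acc=(acc<<6)|0x08=0xC8
Byte[10]=BC: continuation. acc=(acc<<6)|0x3C=0x323C
Completed: cp=U+323C (starts at byte 8)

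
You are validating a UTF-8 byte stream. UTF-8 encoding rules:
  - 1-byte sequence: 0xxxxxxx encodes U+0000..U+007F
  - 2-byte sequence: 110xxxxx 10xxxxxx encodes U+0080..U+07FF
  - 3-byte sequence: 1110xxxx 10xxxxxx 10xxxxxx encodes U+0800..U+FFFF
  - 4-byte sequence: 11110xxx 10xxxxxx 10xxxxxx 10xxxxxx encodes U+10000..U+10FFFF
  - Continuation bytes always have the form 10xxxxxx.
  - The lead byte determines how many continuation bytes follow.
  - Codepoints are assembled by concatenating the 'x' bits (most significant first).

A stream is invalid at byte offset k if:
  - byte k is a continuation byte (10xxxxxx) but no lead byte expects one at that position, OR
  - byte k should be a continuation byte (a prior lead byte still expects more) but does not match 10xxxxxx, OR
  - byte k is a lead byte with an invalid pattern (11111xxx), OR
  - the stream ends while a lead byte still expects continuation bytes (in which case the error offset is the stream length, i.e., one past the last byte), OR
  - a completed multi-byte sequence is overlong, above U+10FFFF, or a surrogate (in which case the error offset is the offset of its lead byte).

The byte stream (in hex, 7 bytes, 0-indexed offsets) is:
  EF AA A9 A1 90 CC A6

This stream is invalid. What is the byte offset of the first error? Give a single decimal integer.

Byte[0]=EF: 3-byte lead, need 2 cont bytes. acc=0xF
Byte[1]=AA: continuation. acc=(acc<<6)|0x2A=0x3EA
Byte[2]=A9: continuation. acc=(acc<<6)|0x29=0xFAA9
Completed: cp=U+FAA9 (starts at byte 0)
Byte[3]=A1: INVALID lead byte (not 0xxx/110x/1110/11110)

Answer: 3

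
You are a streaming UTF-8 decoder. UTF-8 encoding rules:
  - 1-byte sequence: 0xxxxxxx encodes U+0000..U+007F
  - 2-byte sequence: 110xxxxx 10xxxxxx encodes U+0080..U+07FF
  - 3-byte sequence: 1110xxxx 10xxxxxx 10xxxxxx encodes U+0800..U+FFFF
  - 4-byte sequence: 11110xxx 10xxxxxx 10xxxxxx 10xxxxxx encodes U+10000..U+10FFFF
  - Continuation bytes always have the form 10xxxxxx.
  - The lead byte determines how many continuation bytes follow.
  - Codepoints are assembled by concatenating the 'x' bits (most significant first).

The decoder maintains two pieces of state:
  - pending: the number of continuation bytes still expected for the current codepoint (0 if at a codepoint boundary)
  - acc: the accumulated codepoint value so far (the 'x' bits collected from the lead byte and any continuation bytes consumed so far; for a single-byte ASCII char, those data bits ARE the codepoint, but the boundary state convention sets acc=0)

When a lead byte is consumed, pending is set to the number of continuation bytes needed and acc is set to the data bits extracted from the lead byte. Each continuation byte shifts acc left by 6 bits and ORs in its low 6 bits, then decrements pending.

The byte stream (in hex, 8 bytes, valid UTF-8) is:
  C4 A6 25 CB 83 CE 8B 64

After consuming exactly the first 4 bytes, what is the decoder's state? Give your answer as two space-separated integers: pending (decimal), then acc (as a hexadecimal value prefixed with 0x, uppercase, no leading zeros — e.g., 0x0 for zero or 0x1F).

Answer: 1 0xB

Derivation:
Byte[0]=C4: 2-byte lead. pending=1, acc=0x4
Byte[1]=A6: continuation. acc=(acc<<6)|0x26=0x126, pending=0
Byte[2]=25: 1-byte. pending=0, acc=0x0
Byte[3]=CB: 2-byte lead. pending=1, acc=0xB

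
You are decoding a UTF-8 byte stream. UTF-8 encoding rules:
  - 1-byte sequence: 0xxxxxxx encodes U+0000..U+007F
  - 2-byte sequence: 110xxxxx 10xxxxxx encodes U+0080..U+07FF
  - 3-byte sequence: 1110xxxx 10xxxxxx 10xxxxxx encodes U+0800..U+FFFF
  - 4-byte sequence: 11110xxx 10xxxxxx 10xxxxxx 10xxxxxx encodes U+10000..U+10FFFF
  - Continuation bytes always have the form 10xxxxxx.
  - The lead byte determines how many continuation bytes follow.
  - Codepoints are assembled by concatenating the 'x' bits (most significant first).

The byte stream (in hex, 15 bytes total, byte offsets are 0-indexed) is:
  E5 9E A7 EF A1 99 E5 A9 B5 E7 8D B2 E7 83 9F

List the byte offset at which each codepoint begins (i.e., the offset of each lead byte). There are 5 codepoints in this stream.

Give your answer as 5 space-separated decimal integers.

Byte[0]=E5: 3-byte lead, need 2 cont bytes. acc=0x5
Byte[1]=9E: continuation. acc=(acc<<6)|0x1E=0x15E
Byte[2]=A7: continuation. acc=(acc<<6)|0x27=0x57A7
Completed: cp=U+57A7 (starts at byte 0)
Byte[3]=EF: 3-byte lead, need 2 cont bytes. acc=0xF
Byte[4]=A1: continuation. acc=(acc<<6)|0x21=0x3E1
Byte[5]=99: continuation. acc=(acc<<6)|0x19=0xF859
Completed: cp=U+F859 (starts at byte 3)
Byte[6]=E5: 3-byte lead, need 2 cont bytes. acc=0x5
Byte[7]=A9: continuation. acc=(acc<<6)|0x29=0x169
Byte[8]=B5: continuation. acc=(acc<<6)|0x35=0x5A75
Completed: cp=U+5A75 (starts at byte 6)
Byte[9]=E7: 3-byte lead, need 2 cont bytes. acc=0x7
Byte[10]=8D: continuation. acc=(acc<<6)|0x0D=0x1CD
Byte[11]=B2: continuation. acc=(acc<<6)|0x32=0x7372
Completed: cp=U+7372 (starts at byte 9)
Byte[12]=E7: 3-byte lead, need 2 cont bytes. acc=0x7
Byte[13]=83: continuation. acc=(acc<<6)|0x03=0x1C3
Byte[14]=9F: continuation. acc=(acc<<6)|0x1F=0x70DF
Completed: cp=U+70DF (starts at byte 12)

Answer: 0 3 6 9 12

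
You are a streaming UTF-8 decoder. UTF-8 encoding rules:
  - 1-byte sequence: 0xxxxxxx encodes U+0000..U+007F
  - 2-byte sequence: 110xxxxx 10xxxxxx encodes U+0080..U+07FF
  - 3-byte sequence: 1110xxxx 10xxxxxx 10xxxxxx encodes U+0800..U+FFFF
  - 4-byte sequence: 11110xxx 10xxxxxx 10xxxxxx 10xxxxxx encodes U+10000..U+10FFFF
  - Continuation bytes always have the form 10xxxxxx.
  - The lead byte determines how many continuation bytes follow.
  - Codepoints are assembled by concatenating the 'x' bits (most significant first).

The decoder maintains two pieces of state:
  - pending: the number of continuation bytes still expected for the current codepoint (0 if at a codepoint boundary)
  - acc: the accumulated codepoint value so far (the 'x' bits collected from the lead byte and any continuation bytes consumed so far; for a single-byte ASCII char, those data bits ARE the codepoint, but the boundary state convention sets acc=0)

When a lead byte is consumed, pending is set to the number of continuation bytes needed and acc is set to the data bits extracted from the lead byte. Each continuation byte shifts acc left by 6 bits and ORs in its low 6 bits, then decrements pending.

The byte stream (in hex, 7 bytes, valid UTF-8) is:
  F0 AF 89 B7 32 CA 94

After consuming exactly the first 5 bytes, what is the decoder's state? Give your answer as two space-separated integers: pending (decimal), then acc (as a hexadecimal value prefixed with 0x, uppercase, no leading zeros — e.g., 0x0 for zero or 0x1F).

Answer: 0 0x0

Derivation:
Byte[0]=F0: 4-byte lead. pending=3, acc=0x0
Byte[1]=AF: continuation. acc=(acc<<6)|0x2F=0x2F, pending=2
Byte[2]=89: continuation. acc=(acc<<6)|0x09=0xBC9, pending=1
Byte[3]=B7: continuation. acc=(acc<<6)|0x37=0x2F277, pending=0
Byte[4]=32: 1-byte. pending=0, acc=0x0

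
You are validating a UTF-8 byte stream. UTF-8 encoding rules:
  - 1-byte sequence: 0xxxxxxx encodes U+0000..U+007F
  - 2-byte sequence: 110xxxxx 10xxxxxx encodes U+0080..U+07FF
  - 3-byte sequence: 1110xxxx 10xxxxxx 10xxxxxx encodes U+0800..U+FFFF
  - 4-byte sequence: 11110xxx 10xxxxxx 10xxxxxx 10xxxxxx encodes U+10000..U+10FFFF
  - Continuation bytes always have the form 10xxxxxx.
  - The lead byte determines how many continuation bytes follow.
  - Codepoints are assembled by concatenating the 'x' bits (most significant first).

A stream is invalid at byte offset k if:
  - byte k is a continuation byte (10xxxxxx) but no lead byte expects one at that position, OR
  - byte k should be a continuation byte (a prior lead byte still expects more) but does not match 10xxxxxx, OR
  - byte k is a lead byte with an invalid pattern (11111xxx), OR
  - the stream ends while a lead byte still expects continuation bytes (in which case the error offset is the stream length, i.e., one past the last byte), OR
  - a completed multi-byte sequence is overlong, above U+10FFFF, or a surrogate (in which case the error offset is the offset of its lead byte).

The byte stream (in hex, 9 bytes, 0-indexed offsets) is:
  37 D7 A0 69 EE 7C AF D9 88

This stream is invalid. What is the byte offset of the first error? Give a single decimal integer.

Answer: 5

Derivation:
Byte[0]=37: 1-byte ASCII. cp=U+0037
Byte[1]=D7: 2-byte lead, need 1 cont bytes. acc=0x17
Byte[2]=A0: continuation. acc=(acc<<6)|0x20=0x5E0
Completed: cp=U+05E0 (starts at byte 1)
Byte[3]=69: 1-byte ASCII. cp=U+0069
Byte[4]=EE: 3-byte lead, need 2 cont bytes. acc=0xE
Byte[5]=7C: expected 10xxxxxx continuation. INVALID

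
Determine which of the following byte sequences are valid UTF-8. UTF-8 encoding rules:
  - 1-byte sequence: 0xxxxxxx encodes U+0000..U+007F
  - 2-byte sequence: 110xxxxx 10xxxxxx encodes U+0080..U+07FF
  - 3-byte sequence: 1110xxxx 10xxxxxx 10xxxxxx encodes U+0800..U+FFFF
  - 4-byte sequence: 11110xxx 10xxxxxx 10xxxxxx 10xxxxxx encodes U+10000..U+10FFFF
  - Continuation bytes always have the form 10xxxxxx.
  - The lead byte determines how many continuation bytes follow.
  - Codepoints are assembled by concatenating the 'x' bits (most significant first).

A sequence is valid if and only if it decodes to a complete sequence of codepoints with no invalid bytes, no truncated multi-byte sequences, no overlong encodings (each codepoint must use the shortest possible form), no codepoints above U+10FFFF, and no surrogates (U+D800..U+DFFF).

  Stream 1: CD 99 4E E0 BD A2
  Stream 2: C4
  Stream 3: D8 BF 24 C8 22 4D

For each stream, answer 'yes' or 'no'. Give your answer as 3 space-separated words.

Answer: yes no no

Derivation:
Stream 1: decodes cleanly. VALID
Stream 2: error at byte offset 1. INVALID
Stream 3: error at byte offset 4. INVALID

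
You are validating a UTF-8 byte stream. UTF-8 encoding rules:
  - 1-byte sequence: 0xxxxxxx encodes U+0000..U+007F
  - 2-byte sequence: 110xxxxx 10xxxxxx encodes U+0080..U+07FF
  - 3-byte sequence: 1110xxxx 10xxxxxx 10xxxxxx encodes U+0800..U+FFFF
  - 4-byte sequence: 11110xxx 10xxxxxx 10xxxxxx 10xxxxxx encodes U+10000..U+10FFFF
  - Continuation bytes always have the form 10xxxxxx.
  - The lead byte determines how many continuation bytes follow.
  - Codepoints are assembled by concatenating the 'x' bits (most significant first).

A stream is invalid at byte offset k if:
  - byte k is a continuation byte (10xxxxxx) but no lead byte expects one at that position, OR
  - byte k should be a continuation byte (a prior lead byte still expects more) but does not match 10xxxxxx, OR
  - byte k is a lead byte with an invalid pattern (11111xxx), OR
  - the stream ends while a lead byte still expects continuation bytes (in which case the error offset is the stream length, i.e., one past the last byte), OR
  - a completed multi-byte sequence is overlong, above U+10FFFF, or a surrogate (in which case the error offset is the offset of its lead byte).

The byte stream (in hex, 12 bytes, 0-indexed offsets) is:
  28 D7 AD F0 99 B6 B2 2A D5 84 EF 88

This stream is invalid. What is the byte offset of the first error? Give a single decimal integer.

Answer: 12

Derivation:
Byte[0]=28: 1-byte ASCII. cp=U+0028
Byte[1]=D7: 2-byte lead, need 1 cont bytes. acc=0x17
Byte[2]=AD: continuation. acc=(acc<<6)|0x2D=0x5ED
Completed: cp=U+05ED (starts at byte 1)
Byte[3]=F0: 4-byte lead, need 3 cont bytes. acc=0x0
Byte[4]=99: continuation. acc=(acc<<6)|0x19=0x19
Byte[5]=B6: continuation. acc=(acc<<6)|0x36=0x676
Byte[6]=B2: continuation. acc=(acc<<6)|0x32=0x19DB2
Completed: cp=U+19DB2 (starts at byte 3)
Byte[7]=2A: 1-byte ASCII. cp=U+002A
Byte[8]=D5: 2-byte lead, need 1 cont bytes. acc=0x15
Byte[9]=84: continuation. acc=(acc<<6)|0x04=0x544
Completed: cp=U+0544 (starts at byte 8)
Byte[10]=EF: 3-byte lead, need 2 cont bytes. acc=0xF
Byte[11]=88: continuation. acc=(acc<<6)|0x08=0x3C8
Byte[12]: stream ended, expected continuation. INVALID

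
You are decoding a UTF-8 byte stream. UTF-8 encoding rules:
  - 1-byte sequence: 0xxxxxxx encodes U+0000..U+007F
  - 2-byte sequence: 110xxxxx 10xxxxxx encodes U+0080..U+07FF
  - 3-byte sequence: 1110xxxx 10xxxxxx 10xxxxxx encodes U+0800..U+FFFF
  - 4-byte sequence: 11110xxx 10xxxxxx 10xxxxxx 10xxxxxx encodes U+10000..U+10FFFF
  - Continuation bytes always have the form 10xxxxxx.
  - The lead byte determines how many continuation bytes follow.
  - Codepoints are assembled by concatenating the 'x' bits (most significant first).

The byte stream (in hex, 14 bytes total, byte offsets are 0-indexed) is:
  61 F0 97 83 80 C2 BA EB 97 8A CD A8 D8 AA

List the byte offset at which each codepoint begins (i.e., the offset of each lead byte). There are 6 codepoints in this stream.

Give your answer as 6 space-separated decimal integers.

Byte[0]=61: 1-byte ASCII. cp=U+0061
Byte[1]=F0: 4-byte lead, need 3 cont bytes. acc=0x0
Byte[2]=97: continuation. acc=(acc<<6)|0x17=0x17
Byte[3]=83: continuation. acc=(acc<<6)|0x03=0x5C3
Byte[4]=80: continuation. acc=(acc<<6)|0x00=0x170C0
Completed: cp=U+170C0 (starts at byte 1)
Byte[5]=C2: 2-byte lead, need 1 cont bytes. acc=0x2
Byte[6]=BA: continuation. acc=(acc<<6)|0x3A=0xBA
Completed: cp=U+00BA (starts at byte 5)
Byte[7]=EB: 3-byte lead, need 2 cont bytes. acc=0xB
Byte[8]=97: continuation. acc=(acc<<6)|0x17=0x2D7
Byte[9]=8A: continuation. acc=(acc<<6)|0x0A=0xB5CA
Completed: cp=U+B5CA (starts at byte 7)
Byte[10]=CD: 2-byte lead, need 1 cont bytes. acc=0xD
Byte[11]=A8: continuation. acc=(acc<<6)|0x28=0x368
Completed: cp=U+0368 (starts at byte 10)
Byte[12]=D8: 2-byte lead, need 1 cont bytes. acc=0x18
Byte[13]=AA: continuation. acc=(acc<<6)|0x2A=0x62A
Completed: cp=U+062A (starts at byte 12)

Answer: 0 1 5 7 10 12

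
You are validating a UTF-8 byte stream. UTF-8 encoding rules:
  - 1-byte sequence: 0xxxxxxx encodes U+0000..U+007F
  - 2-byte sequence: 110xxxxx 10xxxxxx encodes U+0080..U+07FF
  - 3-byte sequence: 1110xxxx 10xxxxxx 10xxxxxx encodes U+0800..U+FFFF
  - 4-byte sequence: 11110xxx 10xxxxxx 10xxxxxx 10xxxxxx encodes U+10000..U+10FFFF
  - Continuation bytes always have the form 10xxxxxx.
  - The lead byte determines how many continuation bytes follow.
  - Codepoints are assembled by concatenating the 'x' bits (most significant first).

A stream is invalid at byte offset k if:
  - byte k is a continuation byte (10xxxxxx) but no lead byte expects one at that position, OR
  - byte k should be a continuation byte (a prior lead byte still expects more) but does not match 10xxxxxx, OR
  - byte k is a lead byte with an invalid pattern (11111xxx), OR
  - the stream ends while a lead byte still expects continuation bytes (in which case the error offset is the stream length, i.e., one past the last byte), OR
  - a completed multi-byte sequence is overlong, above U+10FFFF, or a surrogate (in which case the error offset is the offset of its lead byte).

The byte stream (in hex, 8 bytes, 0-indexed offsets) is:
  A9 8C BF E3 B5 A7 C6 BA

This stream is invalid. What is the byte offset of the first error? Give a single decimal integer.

Byte[0]=A9: INVALID lead byte (not 0xxx/110x/1110/11110)

Answer: 0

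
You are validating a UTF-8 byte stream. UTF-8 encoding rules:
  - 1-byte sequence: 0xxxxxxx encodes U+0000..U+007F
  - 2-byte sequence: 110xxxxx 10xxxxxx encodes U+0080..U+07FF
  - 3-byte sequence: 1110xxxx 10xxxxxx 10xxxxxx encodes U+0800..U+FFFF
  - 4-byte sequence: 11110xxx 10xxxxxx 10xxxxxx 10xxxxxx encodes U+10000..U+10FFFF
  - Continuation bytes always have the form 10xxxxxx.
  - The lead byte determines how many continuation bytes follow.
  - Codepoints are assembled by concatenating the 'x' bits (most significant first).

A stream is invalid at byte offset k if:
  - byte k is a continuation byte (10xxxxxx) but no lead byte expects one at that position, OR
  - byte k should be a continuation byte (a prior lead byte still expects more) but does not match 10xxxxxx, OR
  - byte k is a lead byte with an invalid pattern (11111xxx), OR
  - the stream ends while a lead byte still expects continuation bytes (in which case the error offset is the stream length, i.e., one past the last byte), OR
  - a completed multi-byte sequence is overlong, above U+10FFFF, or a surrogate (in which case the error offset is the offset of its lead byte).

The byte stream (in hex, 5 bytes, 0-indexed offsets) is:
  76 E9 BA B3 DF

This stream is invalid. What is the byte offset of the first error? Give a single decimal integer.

Answer: 5

Derivation:
Byte[0]=76: 1-byte ASCII. cp=U+0076
Byte[1]=E9: 3-byte lead, need 2 cont bytes. acc=0x9
Byte[2]=BA: continuation. acc=(acc<<6)|0x3A=0x27A
Byte[3]=B3: continuation. acc=(acc<<6)|0x33=0x9EB3
Completed: cp=U+9EB3 (starts at byte 1)
Byte[4]=DF: 2-byte lead, need 1 cont bytes. acc=0x1F
Byte[5]: stream ended, expected continuation. INVALID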